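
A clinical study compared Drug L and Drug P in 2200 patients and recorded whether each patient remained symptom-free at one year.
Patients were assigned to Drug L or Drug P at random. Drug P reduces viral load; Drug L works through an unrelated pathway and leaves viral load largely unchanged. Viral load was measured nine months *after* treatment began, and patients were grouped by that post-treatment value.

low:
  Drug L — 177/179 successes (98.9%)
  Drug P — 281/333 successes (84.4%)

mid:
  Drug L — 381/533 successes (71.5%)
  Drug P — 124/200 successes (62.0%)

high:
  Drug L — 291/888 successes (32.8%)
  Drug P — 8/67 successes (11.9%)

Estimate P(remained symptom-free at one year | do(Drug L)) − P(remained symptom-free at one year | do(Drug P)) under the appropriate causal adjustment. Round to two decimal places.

-0.16

Viral load lies on the pathway drug → viral load → outcome, so adjusting for it blocks the indirect effect. For the total causal effect of drug, use the unadjusted pooled rates.
The causal difference is the pooled difference: 0.531 − 0.688 = -0.158.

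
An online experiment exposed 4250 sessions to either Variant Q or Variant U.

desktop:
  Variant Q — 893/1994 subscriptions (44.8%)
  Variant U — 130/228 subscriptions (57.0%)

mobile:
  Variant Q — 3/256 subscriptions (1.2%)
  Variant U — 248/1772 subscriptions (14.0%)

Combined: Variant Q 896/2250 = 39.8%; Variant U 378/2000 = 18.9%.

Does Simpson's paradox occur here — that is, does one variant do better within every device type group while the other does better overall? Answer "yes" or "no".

yes

Within each device type level (desktop 44.8% vs 57.0%; mobile 1.2% vs 14.0%), Variant U has the higher rate every time. Pooled: 39.8% vs 18.9% — Variant Q has the higher rate overall. The two comparisons disagree.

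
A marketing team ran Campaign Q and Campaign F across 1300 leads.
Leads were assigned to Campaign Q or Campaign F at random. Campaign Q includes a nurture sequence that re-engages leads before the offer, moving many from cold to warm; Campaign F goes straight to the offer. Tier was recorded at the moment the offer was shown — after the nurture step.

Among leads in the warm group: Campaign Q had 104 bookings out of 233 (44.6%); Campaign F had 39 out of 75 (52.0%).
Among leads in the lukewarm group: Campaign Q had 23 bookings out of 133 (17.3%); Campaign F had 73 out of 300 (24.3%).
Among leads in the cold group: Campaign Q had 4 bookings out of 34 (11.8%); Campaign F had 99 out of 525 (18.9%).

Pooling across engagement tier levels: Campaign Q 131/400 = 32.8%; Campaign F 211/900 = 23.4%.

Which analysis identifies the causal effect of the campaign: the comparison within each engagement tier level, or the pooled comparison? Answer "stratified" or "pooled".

Because the campaign influences engagement tier, engagement tier is a post-treatment mediator, not a confounder. Stratifying on it would bias the estimate; the causal effect is the crude pooled difference.
Pooled: Campaign Q 32.8% vs Campaign F 23.4%; Campaign Q is higher overall.

pooled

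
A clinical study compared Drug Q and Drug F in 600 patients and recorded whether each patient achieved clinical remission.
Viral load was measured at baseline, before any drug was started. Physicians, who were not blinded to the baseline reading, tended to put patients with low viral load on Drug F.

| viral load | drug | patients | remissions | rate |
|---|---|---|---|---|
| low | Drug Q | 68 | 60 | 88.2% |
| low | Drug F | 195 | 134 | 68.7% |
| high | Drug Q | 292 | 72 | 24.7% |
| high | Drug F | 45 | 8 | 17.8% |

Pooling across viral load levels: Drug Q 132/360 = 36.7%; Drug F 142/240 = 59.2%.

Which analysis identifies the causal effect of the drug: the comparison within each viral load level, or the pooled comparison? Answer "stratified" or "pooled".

The stratified and pooled comparisons disagree (Drug Q wins within each viral load; Drug F wins overall), so the answer turns on the causal role of viral load.
The imbalance in viral load arose from how patients were allocated, not from anything the drug did; and viral load independently affects the outcome. The pooled gap is confounded — condition on viral load.
Within each level — low: 88.2% vs 68.7%; high: 24.7% vs 17.8% — Drug Q is higher every time.

stratified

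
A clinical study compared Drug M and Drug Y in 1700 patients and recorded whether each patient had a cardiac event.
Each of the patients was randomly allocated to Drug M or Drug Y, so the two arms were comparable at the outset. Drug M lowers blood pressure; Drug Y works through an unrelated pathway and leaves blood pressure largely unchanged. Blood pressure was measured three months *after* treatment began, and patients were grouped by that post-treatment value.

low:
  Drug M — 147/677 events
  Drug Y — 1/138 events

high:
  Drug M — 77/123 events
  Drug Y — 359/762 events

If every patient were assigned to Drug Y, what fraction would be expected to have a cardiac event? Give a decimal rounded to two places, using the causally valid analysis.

0.40

Within every blood pressure level Drug Y has the lower rate, yet pooled Drug M does — Simpson's reversal.
The distribution of blood pressure is itself part of what the drug does — it is an intermediate outcome. Holding it fixed would remove that part of the effect; the total effect is the pooled difference.
So P(outcome | do(Drug Y)) is just the pooled rate for Drug Y: 360/900 = 0.400.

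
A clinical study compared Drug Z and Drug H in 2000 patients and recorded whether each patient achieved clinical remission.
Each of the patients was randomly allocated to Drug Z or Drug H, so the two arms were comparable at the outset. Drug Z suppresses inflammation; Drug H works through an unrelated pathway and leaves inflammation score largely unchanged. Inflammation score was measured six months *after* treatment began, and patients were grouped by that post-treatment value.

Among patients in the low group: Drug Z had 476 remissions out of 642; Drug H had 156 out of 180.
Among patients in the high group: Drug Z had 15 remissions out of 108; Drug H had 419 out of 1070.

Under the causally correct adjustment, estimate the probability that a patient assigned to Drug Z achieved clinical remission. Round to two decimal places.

0.65

Inflammation score here is a post-treatment variable shaped by the drug; conditioning on it would introduce bias rather than remove it. The overall comparison is the causal one.
So P(outcome | do(Drug Z)) is just the pooled rate for Drug Z: 491/750 = 0.655.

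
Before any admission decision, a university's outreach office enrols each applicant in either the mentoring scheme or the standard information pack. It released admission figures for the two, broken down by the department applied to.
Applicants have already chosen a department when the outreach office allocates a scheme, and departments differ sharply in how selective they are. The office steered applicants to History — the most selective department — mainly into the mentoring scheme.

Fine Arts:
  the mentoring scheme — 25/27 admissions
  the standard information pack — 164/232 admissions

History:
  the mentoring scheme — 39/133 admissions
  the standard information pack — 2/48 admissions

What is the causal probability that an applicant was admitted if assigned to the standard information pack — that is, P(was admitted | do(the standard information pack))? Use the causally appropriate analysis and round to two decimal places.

0.43

the mentoring scheme is higher inside every department stratum but the standard information pack is higher in aggregate. Whether to stratify depends on how department relates to the outreach scheme.
Department differs across outreach schemes for reasons unrelated to any effect of the outreach scheme itself, and it separately predicts the outcome — a classic confounder. We must compare within department levels.
Standardising the standard information pack to the population department mix: 0.589·164/232 + 0.411·2/48 = 0.433.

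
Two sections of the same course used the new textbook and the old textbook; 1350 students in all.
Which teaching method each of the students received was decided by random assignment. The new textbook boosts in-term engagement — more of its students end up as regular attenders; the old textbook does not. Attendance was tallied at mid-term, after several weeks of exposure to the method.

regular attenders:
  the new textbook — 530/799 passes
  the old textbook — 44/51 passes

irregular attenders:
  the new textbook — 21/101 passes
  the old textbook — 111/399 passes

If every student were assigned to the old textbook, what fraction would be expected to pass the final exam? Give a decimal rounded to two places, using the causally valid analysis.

The stratified and pooled comparisons disagree (the old textbook wins within each mid-term attendance; the new textbook wins overall), so the answer turns on the causal role of mid-term attendance.
Because the teaching method influences mid-term attendance, mid-term attendance is a post-treatment mediator, not a confounder. Stratifying on it would bias the estimate; the causal effect is the crude pooled difference.
So P(outcome | do(the old textbook)) is just the pooled rate for the old textbook: 155/450 = 0.344.

0.34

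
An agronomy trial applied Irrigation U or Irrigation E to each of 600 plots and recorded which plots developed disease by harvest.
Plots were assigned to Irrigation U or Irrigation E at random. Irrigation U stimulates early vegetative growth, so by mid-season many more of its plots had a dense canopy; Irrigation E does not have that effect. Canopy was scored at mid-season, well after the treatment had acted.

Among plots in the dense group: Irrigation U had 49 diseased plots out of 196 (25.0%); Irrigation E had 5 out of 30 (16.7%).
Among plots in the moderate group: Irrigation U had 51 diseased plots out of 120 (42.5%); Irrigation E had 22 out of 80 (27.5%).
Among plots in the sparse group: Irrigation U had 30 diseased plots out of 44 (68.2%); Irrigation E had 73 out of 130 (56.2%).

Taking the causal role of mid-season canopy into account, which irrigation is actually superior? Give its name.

Irrigation U

The mid-season canopy-specific comparison favours Irrigation E throughout, but the pooled figures favour Irrigation U. The question is whether to condition on mid-season canopy.
The distribution of mid-season canopy is itself part of what the irrigation does — it is an intermediate outcome. Holding it fixed would remove that part of the effect; the total effect is the pooled difference.
Pooled: Irrigation U 36.1% vs Irrigation E 41.7%; Irrigation U is lower overall.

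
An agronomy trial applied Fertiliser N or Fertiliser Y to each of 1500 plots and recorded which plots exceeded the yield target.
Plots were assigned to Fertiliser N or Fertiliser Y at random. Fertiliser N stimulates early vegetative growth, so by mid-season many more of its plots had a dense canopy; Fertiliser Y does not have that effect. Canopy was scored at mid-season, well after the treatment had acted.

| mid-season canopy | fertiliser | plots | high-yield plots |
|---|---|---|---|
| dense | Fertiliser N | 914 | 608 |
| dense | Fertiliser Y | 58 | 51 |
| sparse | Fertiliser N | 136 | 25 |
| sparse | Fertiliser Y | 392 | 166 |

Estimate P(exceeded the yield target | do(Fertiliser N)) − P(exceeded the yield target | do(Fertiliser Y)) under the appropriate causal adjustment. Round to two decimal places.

Mid-season canopy is recorded after the fertiliser and is itself shifted by it — it sits on the causal path from fertiliser to outcome. Conditioning on a mediator would strip out part of the effect we want; the pooled comparison gives the total causal effect.
The causal difference is the pooled difference: 0.603 − 0.482 = +0.121.

+0.12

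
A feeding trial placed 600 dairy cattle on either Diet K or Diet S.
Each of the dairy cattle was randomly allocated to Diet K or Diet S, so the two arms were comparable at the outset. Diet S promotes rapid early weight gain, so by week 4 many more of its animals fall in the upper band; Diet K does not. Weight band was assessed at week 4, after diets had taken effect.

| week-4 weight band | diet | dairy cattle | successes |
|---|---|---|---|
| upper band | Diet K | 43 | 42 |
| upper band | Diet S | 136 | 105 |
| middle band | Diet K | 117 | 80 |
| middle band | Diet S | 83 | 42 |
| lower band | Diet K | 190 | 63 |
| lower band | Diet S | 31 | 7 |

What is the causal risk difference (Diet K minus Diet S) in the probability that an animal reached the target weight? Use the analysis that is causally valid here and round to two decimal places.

-0.09

The distribution of week-4 weight band is itself part of what the diet does — it is an intermediate outcome. Holding it fixed would remove that part of the effect; the total effect is the pooled difference.
The causal difference is the pooled difference: 0.529 − 0.616 = -0.087.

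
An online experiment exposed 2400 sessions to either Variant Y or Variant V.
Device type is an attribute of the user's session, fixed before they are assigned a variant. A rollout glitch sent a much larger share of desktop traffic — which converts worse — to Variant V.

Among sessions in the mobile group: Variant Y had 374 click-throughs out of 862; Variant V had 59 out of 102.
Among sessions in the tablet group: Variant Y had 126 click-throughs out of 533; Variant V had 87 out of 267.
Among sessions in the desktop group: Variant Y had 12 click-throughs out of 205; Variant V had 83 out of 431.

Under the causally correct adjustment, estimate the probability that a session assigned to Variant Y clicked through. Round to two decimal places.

Device type satisfies the back-door criterion: it is not a descendant of the variant, and it blocks the spurious path from variant to outcome. Adjusting for it (i.e., using the within-device type rates) gives the causal effect.
Standardising Variant Y to the population device type mix: 0.402·374/862 + 0.333·126/533 + 0.265·12/205 = 0.269.

0.27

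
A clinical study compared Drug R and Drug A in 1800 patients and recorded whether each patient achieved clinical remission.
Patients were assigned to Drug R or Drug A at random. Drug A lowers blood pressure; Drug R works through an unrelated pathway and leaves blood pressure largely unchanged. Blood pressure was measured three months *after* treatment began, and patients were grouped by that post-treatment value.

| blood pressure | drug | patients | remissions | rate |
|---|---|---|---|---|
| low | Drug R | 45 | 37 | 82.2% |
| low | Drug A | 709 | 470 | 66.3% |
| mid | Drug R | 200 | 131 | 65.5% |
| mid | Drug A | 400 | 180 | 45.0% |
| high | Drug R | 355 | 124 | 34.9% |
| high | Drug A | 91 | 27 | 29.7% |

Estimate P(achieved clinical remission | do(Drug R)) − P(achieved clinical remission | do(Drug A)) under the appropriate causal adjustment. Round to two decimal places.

The stratified and pooled comparisons disagree (Drug R wins within each blood pressure; Drug A wins overall), so the answer turns on the causal role of blood pressure.
Blood pressure is downstream of the drug. One should not condition on a consequence of treatment, so the overall rates are the right comparison.
The causal difference is the pooled difference: 0.487 − 0.564 = -0.077.

-0.08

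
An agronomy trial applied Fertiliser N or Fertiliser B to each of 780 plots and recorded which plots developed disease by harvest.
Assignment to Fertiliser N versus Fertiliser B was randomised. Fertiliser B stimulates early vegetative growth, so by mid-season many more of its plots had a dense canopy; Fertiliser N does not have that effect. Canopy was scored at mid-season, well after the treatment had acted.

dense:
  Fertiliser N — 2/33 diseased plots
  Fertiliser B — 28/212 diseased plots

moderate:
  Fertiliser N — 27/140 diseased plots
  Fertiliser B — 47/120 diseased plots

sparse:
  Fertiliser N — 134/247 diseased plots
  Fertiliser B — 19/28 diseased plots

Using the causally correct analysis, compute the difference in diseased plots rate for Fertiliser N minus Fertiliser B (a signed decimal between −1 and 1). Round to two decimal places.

The mid-season canopy-specific comparison favours Fertiliser N throughout, but the pooled figures favour Fertiliser B. The question is whether to condition on mid-season canopy.
Mid-season canopy is recorded after the fertiliser and is itself shifted by it — it sits on the causal path from fertiliser to outcome. Conditioning on a mediator would strip out part of the effect we want; the pooled comparison gives the total causal effect.
The causal difference is the pooled difference: 0.388 − 0.261 = +0.127.

+0.13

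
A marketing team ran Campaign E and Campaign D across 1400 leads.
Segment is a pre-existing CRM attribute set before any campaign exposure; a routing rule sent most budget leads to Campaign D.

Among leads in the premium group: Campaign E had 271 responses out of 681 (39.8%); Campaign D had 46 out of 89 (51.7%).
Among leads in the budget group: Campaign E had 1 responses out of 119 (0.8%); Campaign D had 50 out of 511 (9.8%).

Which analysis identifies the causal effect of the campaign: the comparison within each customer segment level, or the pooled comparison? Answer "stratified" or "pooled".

stratified

Within every customer segment level Campaign D has the higher rate, yet pooled Campaign E does — Simpson's reversal.
Customer segment satisfies the back-door criterion: it is not a descendant of the campaign, and it blocks the spurious path from campaign to outcome. Adjusting for it (i.e., using the within-customer segment rates) gives the causal effect.
Within each level — premium: 39.8% vs 51.7%; budget: 0.8% vs 9.8% — Campaign D is higher every time.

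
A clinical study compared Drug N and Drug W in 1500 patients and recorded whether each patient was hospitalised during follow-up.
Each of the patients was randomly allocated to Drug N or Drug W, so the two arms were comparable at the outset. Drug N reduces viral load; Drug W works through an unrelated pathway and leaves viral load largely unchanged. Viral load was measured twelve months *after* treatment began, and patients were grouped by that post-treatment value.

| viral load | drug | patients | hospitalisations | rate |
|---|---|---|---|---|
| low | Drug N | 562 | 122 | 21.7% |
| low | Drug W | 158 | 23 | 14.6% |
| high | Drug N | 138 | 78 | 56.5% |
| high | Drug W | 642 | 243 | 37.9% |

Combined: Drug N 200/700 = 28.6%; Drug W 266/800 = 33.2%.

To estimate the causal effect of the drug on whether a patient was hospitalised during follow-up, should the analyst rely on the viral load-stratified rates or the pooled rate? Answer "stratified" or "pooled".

The viral load-specific comparison favours Drug W throughout, but the pooled figures favour Drug N. The question is whether to condition on viral load.
Viral load lies on the pathway drug → viral load → outcome, so adjusting for it blocks the indirect effect. For the total causal effect of drug, use the unadjusted pooled rates.
Pooled: Drug N 28.6% vs Drug W 33.2%; Drug N is lower overall.

pooled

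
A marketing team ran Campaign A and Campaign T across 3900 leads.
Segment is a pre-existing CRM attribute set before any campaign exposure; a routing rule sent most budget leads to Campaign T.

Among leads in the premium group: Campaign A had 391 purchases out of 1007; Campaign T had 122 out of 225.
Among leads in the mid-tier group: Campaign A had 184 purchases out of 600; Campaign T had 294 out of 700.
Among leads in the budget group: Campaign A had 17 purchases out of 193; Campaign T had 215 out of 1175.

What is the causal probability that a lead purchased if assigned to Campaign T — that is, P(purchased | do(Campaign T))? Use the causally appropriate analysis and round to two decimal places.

0.38

Campaign T is higher inside every customer segment stratum but Campaign A is higher in aggregate. Whether to stratify depends on how customer segment relates to the campaign.
Since customer segment is a pre-existing factor (not a product of the campaign) and it affects the outcome on its own, it is a confounder. The stratified rates, not the pooled rate, identify the causal effect.
Standardising Campaign T to the population customer segment mix: 0.316·122/225 + 0.333·294/700 + 0.351·215/1175 = 0.375.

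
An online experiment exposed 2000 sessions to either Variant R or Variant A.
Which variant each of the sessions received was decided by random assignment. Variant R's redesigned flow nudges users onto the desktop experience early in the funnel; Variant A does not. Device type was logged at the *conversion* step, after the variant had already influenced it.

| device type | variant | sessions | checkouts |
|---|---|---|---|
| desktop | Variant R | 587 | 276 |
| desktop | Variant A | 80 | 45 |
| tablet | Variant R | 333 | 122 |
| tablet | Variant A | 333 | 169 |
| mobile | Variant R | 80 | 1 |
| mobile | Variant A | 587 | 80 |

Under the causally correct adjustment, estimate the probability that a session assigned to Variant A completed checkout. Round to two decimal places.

0.29

Device type here is a post-treatment variable shaped by the variant; conditioning on it would introduce bias rather than remove it. The overall comparison is the causal one.
So P(outcome | do(Variant A)) is just the pooled rate for Variant A: 294/1000 = 0.294.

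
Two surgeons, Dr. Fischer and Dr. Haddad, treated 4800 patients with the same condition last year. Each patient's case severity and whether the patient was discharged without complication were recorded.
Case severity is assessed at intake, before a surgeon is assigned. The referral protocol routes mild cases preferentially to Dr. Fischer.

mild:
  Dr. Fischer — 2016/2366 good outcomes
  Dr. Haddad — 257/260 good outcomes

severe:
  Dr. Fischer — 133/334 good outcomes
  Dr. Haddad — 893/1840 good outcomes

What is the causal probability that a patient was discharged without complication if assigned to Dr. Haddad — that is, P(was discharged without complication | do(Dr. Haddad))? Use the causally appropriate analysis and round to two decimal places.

0.76

The stratified and pooled comparisons disagree (Dr. Haddad wins within each case severity; Dr. Fischer wins overall), so the answer turns on the causal role of case severity.
Nothing the surgeon does changes case severity; the imbalance is an allocation artefact. With case severity also predicting the outcome, the pooled figure is confounded, and the within-stratum comparison is the causal one.
Standardising Dr. Haddad to the population case severity mix: 0.547·257/260 + 0.453·893/1840 = 0.761.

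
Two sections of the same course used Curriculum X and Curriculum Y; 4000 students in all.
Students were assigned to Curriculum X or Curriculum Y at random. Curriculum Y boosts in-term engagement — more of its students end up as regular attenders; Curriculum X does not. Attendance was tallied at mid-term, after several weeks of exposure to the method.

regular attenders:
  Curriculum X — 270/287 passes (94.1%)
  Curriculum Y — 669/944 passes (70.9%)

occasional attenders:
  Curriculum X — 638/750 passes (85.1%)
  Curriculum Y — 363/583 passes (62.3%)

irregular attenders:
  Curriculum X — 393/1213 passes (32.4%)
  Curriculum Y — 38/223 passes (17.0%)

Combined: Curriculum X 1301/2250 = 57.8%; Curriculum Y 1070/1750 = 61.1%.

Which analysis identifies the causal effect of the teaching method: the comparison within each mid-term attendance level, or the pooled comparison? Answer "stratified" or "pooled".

Mid-term attendance is downstream of the teaching method. One should not condition on a consequence of treatment, so the overall rates are the right comparison.
Pooled: Curriculum X 57.8% vs Curriculum Y 61.1%; Curriculum Y is higher overall.

pooled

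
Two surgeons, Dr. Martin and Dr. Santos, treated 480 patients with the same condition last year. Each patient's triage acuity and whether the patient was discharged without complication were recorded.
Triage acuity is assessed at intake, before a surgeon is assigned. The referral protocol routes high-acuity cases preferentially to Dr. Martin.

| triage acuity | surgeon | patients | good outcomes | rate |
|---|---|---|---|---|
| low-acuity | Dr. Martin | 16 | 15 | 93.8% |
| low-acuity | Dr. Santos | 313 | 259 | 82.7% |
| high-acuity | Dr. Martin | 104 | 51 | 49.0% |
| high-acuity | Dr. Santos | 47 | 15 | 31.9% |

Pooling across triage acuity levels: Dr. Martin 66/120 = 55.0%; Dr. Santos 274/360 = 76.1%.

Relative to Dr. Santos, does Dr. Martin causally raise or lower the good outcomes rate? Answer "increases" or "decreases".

Dr. Martin is higher inside every triage acuity stratum but Dr. Santos is higher in aggregate. Whether to stratify depends on how triage acuity relates to the surgeon.
Triage acuity satisfies the back-door criterion: it is not a descendant of the surgeon, and it blocks the spurious path from surgeon to outcome. Adjusting for it (i.e., using the within-triage acuity rates) gives the causal effect.
Within each level — low-acuity: 93.8% vs 82.7%; high-acuity: 49.0% vs 31.9% — Dr. Martin is higher every time.

increases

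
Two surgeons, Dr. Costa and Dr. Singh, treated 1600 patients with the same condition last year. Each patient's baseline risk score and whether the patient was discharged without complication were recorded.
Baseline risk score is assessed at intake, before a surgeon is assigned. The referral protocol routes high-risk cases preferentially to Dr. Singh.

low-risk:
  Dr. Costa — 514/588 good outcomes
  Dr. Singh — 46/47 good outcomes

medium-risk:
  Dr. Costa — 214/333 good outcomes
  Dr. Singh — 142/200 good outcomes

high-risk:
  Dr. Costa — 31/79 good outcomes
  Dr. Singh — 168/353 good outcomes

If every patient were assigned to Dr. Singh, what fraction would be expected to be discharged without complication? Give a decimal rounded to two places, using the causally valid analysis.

The baseline risk score-specific comparison favours Dr. Singh throughout, but the pooled figures favour Dr. Costa. The question is whether to condition on baseline risk score.
Nothing the surgeon does changes baseline risk score; the imbalance is an allocation artefact. With baseline risk score also predicting the outcome, the pooled figure is confounded, and the within-stratum comparison is the causal one.
Standardising Dr. Singh to the population baseline risk score mix: 0.397·46/47 + 0.333·142/200 + 0.270·168/353 = 0.753.

0.75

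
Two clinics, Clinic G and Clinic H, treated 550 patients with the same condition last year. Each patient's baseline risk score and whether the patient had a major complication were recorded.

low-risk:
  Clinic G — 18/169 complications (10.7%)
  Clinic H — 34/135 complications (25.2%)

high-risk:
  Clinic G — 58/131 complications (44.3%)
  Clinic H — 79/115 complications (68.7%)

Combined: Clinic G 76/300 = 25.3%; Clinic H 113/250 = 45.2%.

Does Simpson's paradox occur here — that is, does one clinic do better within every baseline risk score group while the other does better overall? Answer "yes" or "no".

no

Within each baseline risk score level (low-risk 10.7% vs 25.2%; high-risk 44.3% vs 68.7%), Clinic G has the lower rate every time. Pooled: 25.3% vs 45.2% — Clinic G has the lower rate overall. They agree.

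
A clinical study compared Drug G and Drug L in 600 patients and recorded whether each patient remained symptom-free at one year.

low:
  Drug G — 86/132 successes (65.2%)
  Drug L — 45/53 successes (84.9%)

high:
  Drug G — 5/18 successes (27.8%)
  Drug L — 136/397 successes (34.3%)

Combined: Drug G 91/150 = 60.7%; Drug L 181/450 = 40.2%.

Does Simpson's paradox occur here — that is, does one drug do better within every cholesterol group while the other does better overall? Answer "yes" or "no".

yes

Within each cholesterol level (low 65.2% vs 84.9%; high 27.8% vs 34.3%), Drug L has the higher rate every time. Pooled: 60.7% vs 40.2% — Drug G has the higher rate overall. The two comparisons disagree.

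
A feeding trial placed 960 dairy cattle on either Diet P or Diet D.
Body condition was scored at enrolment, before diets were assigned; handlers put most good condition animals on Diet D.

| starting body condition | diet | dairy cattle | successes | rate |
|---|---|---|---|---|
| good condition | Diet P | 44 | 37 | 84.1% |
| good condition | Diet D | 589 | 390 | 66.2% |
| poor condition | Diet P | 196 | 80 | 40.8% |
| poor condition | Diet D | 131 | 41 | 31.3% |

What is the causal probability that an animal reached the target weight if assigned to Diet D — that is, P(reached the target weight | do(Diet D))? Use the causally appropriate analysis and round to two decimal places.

0.54

Nothing the diet does changes starting body condition; the imbalance is an allocation artefact. With starting body condition also predicting the outcome, the pooled figure is confounded, and the within-stratum comparison is the causal one.
Standardising Diet D to the population starting body condition mix: 0.659·390/589 + 0.341·41/131 = 0.543.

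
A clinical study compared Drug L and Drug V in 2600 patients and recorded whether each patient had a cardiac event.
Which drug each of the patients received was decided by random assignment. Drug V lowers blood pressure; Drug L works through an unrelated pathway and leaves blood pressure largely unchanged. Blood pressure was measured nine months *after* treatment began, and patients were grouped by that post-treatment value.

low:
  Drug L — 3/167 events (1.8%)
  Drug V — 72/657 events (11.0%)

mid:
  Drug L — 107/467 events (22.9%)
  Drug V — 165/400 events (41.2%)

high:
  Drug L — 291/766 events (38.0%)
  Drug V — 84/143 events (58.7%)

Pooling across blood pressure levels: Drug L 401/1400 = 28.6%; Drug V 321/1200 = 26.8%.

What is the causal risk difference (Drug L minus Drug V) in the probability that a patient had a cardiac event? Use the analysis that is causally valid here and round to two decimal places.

+0.02

Stratifying would compare drugs among patients the drugs themselves sorted into blood pressure groups — a form of selection on an intermediate. The unconditioned pooled rates give the total causal effect.
The causal difference is the pooled difference: 0.286 − 0.268 = +0.019.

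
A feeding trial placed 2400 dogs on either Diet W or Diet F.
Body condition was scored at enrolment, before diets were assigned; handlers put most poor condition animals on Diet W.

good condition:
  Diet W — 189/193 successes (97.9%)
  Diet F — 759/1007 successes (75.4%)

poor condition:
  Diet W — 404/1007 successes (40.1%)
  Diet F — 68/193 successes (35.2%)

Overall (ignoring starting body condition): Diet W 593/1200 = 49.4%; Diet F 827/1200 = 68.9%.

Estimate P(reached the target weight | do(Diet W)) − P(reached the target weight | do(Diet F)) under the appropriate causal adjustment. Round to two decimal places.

+0.14

The starting body condition-specific comparison favours Diet W throughout, but the pooled figures favour Diet F. The question is whether to condition on starting body condition.
Here starting body condition is a common cause — it drives both which diet a case falls under and the outcome. The crude comparison mixes populations; the stratum-specific rates are the causally relevant ones.
Adjusting over the population distribution of starting body condition: 0.500·(0.979−0.754) + 0.500·(0.401−0.352) = +0.137.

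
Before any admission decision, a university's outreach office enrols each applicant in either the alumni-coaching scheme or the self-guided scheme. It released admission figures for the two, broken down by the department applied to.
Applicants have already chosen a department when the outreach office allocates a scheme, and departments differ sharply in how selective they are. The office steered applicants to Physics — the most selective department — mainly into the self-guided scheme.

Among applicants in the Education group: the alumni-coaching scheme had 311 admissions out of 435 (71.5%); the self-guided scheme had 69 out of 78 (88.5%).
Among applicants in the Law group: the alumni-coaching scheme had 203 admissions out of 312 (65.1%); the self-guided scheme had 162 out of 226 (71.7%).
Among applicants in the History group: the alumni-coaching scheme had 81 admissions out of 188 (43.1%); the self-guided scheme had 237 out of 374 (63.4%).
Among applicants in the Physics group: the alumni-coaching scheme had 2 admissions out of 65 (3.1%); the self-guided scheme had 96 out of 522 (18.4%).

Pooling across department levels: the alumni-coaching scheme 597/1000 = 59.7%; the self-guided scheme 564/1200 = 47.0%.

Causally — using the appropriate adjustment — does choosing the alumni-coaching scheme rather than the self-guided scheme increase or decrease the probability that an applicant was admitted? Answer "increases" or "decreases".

The stratified and pooled comparisons disagree (the self-guided scheme wins within each department; the alumni-coaching scheme wins overall), so the answer turns on the causal role of department.
Department is set before the outreach scheme has any effect — it is not caused by the outreach scheme — and it independently drives the outcome. That makes it a confounder, so the causal comparison is within department levels.
Within each level — Education: 71.5% vs 88.5%; Law: 65.1% vs 71.7%; History: 43.1% vs 63.4%; Physics: 3.1% vs 18.4% — the self-guided scheme is higher every time.

decreases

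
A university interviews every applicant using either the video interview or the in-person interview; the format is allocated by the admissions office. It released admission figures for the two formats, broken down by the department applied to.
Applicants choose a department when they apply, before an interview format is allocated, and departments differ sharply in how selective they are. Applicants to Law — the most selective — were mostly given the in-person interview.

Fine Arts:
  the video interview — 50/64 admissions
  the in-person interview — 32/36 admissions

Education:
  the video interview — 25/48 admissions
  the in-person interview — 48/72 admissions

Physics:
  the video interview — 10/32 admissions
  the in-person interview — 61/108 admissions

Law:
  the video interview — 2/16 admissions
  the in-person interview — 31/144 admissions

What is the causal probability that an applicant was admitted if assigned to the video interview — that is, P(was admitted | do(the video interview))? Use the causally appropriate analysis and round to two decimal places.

the in-person interview is higher inside every department stratum but the video interview is higher in aggregate. Whether to stratify depends on how department relates to the interview format.
Nothing the interview format does changes department; the imbalance is an allocation artefact. With department also predicting the outcome, the pooled figure is confounded, and the within-stratum comparison is the causal one.
Standardising the video interview to the population department mix: 0.192·50/64 + 0.231·25/48 + 0.269·10/32 + 0.308·2/16 = 0.393.

0.39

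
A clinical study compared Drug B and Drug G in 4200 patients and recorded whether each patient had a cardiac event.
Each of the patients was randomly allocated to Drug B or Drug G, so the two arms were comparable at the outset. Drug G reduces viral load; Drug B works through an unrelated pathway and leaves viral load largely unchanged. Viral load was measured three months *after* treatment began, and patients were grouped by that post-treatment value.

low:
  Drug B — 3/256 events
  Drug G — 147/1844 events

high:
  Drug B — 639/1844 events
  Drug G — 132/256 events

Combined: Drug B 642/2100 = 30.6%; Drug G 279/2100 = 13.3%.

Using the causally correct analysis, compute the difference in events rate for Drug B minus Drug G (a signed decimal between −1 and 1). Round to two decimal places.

Drug B is lower inside every viral load stratum but Drug G is lower in aggregate. Whether to stratify depends on how viral load relates to the drug.
Viral load is downstream of the drug. One should not condition on a consequence of treatment, so the overall rates are the right comparison.
The causal difference is the pooled difference: 0.306 − 0.133 = +0.173.

+0.17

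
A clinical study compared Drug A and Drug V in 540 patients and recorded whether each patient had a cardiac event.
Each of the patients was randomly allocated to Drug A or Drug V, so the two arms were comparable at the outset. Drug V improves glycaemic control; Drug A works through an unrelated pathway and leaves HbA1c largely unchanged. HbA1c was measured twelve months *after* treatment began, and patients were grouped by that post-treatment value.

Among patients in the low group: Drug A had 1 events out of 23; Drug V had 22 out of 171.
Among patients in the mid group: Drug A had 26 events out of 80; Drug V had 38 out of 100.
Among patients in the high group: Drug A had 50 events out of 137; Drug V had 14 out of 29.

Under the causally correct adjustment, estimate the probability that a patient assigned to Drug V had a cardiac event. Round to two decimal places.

The stratified and pooled comparisons disagree (Drug A wins within each HbA1c; Drug V wins overall), so the answer turns on the causal role of HbA1c.
HbA1c here is a post-treatment variable shaped by the drug; conditioning on it would introduce bias rather than remove it. The overall comparison is the causal one.
So P(outcome | do(Drug V)) is just the pooled rate for Drug V: 74/300 = 0.247.

0.25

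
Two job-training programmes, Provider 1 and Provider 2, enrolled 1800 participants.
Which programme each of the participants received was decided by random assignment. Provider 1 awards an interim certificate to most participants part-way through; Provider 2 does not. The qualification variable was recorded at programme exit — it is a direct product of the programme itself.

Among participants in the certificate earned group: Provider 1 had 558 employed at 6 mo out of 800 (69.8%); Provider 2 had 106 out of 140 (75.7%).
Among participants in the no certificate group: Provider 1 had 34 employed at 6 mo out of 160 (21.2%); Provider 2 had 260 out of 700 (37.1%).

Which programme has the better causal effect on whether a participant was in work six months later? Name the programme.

Provider 1

The distribution of qualification attained during the programme is itself part of what the programme does — it is an intermediate outcome. Holding it fixed would remove that part of the effect; the total effect is the pooled difference.
Pooled: Provider 1 61.7% vs Provider 2 43.6%; Provider 1 is higher overall.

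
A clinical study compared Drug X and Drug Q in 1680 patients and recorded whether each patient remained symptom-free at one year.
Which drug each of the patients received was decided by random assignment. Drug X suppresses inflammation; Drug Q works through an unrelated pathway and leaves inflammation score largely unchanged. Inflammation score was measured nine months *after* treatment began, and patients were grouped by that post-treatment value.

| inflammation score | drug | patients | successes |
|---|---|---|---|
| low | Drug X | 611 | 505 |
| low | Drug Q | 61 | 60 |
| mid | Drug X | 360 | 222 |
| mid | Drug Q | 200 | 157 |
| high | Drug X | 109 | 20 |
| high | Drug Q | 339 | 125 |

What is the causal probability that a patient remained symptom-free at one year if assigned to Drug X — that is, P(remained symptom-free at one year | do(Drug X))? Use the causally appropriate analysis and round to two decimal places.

0.69

The inflammation score-specific comparison favours Drug Q throughout, but the pooled figures favour Drug X. The question is whether to condition on inflammation score.
Inflammation score is recorded after the drug and is itself shifted by it — it sits on the causal path from drug to outcome. Conditioning on a mediator would strip out part of the effect we want; the pooled comparison gives the total causal effect.
So P(outcome | do(Drug X)) is just the pooled rate for Drug X: 747/1080 = 0.692.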